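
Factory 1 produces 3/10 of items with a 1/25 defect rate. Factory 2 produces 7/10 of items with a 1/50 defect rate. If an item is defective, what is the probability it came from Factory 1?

Using Bayes' theorem:
P(F1) = 3/10, P(D|F1) = 1/25
P(F2) = 7/10, P(D|F2) = 1/50
P(D) = P(D|F1)P(F1) + P(D|F2)P(F2)
     = \frac{13}{500}
P(F1|D) = P(D|F1)P(F1) / P(D)
= \frac{6}{13}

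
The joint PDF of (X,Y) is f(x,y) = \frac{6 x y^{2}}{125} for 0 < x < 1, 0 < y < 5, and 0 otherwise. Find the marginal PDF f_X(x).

f_X(x) = ∫_0^5 f(x,y) dy
= ∫_0^5 \frac{6 x y^{2}}{125} dy
= 2 x for 0 < x < 1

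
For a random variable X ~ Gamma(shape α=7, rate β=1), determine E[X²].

Using the identity E[X²] = Var(X) + (E[X])²:
E[X] = 7
Var(X) = 7
E[X²] = 7 + (7)²
= 56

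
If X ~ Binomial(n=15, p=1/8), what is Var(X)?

For X ~ Binomial(n=15, p=1/8):
Var(X) = \frac{105}{64}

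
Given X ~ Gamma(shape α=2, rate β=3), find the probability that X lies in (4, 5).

P(4 < X < 5) = ∫_{4}^{5} f(x) dx
where f(x) = 9 x e^{- 3 x}
= \frac{-16 + 13 e^{3}}{e^{15}}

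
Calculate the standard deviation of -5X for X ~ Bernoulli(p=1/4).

For X ~ Bernoulli(p=1/4):
Var(X) = \frac{3}{16}
SD(X) = √(Var(X)) = √(\frac{3}{16}) = \frac{\sqrt{3}}{4}
SD(-5X) = |-5| × SD(X) = 5 × \frac{\sqrt{3}}{4} = \frac{5 \sqrt{3}}{4}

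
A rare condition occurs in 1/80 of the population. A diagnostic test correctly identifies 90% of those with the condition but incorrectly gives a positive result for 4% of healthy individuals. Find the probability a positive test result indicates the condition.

Let D = the rare event, + = positive/flagged.
P(D) = 1/80
P(+|D) = 90/100 = 9/10
P(+|D') = 4/100 = 1/25
P(+) = P(+|D)P(D) + P(+|D')P(D')
     = \frac{9}{10} × \frac{1}{80} + \frac{1}{25} × \frac{79}{80}
     = \frac{203}{4000}
P(D|+) = P(+|D)P(D)/P(+) = \frac{45}{203}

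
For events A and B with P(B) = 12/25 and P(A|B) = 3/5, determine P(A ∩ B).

By definition, P(A|B) = P(A ∩ B) / P(B)
So P(A ∩ B) = P(A|B) × P(B)
= 3/5 × 12/25
= 36/125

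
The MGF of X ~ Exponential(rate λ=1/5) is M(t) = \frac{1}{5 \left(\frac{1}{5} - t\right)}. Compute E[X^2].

To find E[X^2], compute M^(2)(0):
M^(1)(t) = \frac{1}{5 \left(\frac{1}{5} - t\right)^{2}}
M^(2)(t) = \frac{2}{5 \left(\frac{1}{5} - t\right)^{3}}
M^(2)(0) = 50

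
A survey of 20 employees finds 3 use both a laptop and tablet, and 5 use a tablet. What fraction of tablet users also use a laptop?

P(A ∩ B) = 3/20
P(B) = 5/20 = 1/4
P(A|B) = P(A ∩ B) / P(B) = (3/20) / (1/4) = 3/5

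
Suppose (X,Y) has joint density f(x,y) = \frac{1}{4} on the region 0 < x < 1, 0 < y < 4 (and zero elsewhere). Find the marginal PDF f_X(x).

f_X(x) = ∫_0^4 f(x,y) dy
= ∫_0^4 \frac{1}{4} dy
= 1 for 0 < x < 1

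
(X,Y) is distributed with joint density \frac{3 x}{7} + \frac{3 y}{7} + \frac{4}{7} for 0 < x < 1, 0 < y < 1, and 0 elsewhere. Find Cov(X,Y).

E[XY] = ∫∫ xy × f(x,y) dx dy = \frac{2}{7}
E[X] = \frac{15}{28}
E[Y] = \frac{15}{28}
Cov(X,Y) = E[XY] - E[X]E[Y] = - \frac{1}{784}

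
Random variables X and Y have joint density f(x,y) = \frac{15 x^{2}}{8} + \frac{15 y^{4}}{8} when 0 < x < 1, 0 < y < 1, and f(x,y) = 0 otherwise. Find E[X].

E[X] = ∫_0^1 ∫_0^1 x × f(x,y) dy dx
= ∫_0^1 ∫_0^1 x × (\frac{15 x^{2}}{8} + \frac{15 y^{4}}{8}) dy dx
= \frac{21}{32}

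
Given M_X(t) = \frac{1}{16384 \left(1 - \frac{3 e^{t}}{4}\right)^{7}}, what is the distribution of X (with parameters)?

The MGF M(t) = \frac{1}{16384 \left(1 - \frac{3 e^{t}}{4}\right)^{7}} is the standard form for the NegativeBinomial distribution.
Comparing with the known MGF formula identifies: NegBin(r=7, p=1/4), X = failures before r-th success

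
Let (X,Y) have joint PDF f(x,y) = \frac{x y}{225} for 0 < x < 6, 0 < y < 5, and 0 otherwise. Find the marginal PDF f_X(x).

f_X(x) = ∫_0^5 f(x,y) dy
= ∫_0^5 \frac{x y}{225} dy
= \frac{x}{18} for 0 < x < 6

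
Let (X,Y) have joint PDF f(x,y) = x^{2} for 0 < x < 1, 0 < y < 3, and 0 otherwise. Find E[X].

f_X(x) = ∫_0^3 x^{2} dy = 3 x^{2}
E[X] = ∫_0^1 x × (3 x^{2}) dx = \frac{3}{4}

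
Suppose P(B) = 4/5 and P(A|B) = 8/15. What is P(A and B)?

By definition, P(A|B) = P(A ∩ B) / P(B)
So P(A ∩ B) = P(A|B) × P(B)
= 8/15 × 4/5
= 32/75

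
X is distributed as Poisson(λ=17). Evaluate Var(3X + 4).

For X ~ Poisson(λ=17):
Var(X) = 17
Var(3X + 4) = (3)² × Var(X) = 9 × 17 = 153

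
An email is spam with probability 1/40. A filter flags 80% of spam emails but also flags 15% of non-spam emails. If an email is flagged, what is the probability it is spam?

Let D = the rare event, + = positive/flagged.
P(D) = 1/40
P(+|D) = 80/100 = 4/5
P(+|D') = 15/100 = 3/20
P(+) = P(+|D)P(D) + P(+|D')P(D')
     = \frac{4}{5} × \frac{1}{40} + \frac{3}{20} × \frac{39}{40}
     = \frac{133}{800}
P(D|+) = P(+|D)P(D)/P(+) = \frac{16}{133}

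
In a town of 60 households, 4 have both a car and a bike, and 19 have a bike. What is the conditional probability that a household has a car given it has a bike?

P(A ∩ B) = 4/60 = 1/15
P(B) = 19/60
P(A|B) = P(A ∩ B) / P(B) = (1/15) / (19/60) = 4/19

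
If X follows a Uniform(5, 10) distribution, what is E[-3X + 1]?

For X ~ Uniform(5, 10):
E[X] = \frac{15}{2}
E[-3X + 1] = -3 × E[X] + 1 = - \frac{43}{2}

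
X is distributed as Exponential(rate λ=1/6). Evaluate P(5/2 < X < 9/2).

P(5/2 < X < 9/2) = ∫_{5/2}^{9/2} f(x) dx
where f(x) = \frac{e^{- \frac{x}{6}}}{6}
= - \frac{1}{e^{\frac{3}{4}}} + e^{- \frac{5}{12}}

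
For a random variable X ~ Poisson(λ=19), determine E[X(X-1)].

E[X(X-1)] = E[X² - X] = E[X²] - E[X]
E[X] = 19
E[X²] = Var(X) + (E[X])² = 19 + (19)² = 380
E[X(X-1)] = 380 - 19 = 361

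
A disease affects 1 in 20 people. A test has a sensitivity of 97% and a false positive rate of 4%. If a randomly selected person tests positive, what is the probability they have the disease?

Let D = the rare event, + = positive/flagged.
P(D) = 1/20
P(+|D) = 97/100
P(+|D') = 4/100 = 1/25
P(+) = P(+|D)P(D) + P(+|D')P(D')
     = \frac{97}{100} × \frac{1}{20} + \frac{1}{25} × \frac{19}{20}
     = \frac{173}{2000}
P(D|+) = P(+|D)P(D)/P(+) = \frac{97}{173}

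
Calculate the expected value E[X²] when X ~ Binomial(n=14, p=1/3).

Using the identity E[X²] = Var(X) + (E[X])²:
E[X] = \frac{14}{3}
Var(X) = \frac{28}{9}
E[X²] = \frac{28}{9} + (\frac{14}{3})²
= \frac{224}{9}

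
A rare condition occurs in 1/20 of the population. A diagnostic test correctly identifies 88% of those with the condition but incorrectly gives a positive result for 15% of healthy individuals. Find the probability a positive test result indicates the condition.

Let D = the rare event, + = positive/flagged.
P(D) = 1/20
P(+|D) = 88/100 = 22/25
P(+|D') = 15/100 = 3/20
P(+) = P(+|D)P(D) + P(+|D')P(D')
     = \frac{22}{25} × \frac{1}{20} + \frac{3}{20} × \frac{19}{20}
     = \frac{373}{2000}
P(D|+) = P(+|D)P(D)/P(+) = \frac{88}{373}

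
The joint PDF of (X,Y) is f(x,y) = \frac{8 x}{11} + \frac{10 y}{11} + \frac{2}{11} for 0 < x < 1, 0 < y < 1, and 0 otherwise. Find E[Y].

E[Y] = ∫_0^1 ∫_0^1 y × f(x,y) dx dy
= \frac{19}{33}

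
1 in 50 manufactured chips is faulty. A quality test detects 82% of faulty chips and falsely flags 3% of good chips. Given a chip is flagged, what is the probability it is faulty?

Let D = the rare event, + = positive/flagged.
P(D) = 1/50
P(+|D) = 82/100 = 41/50
P(+|D') = 3/100
P(+) = P(+|D)P(D) + P(+|D')P(D')
     = \frac{41}{50} × \frac{1}{50} + \frac{3}{100} × \frac{49}{50}
     = \frac{229}{5000}
P(D|+) = P(+|D)P(D)/P(+) = \frac{82}{229}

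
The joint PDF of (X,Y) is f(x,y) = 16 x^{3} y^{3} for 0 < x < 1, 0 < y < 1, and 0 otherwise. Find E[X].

E[X] = ∫_0^1 ∫_0^1 x × f(x,y) dy dx
= ∫_0^1 ∫_0^1 x × (16 x^{3} y^{3}) dy dx
= \frac{4}{5}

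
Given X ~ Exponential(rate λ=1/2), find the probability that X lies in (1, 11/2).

P(1 < X < 11/2) = ∫_{1}^{11/2} f(x) dx
where f(x) = \frac{e^{- \frac{x}{2}}}{2}
= - \frac{1}{e^{\frac{11}{4}}} + e^{- \frac{1}{2}}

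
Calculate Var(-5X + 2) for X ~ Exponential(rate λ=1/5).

For X ~ Exponential(rate λ=1/5):
Var(X) = 25
Var(-5X + 2) = (-5)² × Var(X) = 25 × 25 = 625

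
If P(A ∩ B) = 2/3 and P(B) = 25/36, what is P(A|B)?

P(A|B) = P(A ∩ B) / P(B)
= (2/3) / (25/36)
= 24/25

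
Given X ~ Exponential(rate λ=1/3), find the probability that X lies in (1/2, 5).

P(1/2 < X < 5) = ∫_{1/2}^{5} f(x) dx
where f(x) = \frac{e^{- \frac{x}{3}}}{3}
= - \frac{1}{e^{\frac{5}{3}}} + e^{- \frac{1}{6}}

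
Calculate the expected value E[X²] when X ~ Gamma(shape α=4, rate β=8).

Using the identity E[X²] = Var(X) + (E[X])²:
E[X] = \frac{1}{2}
Var(X) = \frac{1}{16}
E[X²] = \frac{1}{16} + (\frac{1}{2})²
= \frac{5}{16}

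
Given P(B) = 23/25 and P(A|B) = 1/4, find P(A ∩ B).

By definition, P(A|B) = P(A ∩ B) / P(B)
So P(A ∩ B) = P(A|B) × P(B)
= 1/4 × 23/25
= 23/100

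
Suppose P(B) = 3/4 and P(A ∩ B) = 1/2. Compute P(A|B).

P(A|B) = P(A ∩ B) / P(B)
= (1/2) / (3/4)
= 2/3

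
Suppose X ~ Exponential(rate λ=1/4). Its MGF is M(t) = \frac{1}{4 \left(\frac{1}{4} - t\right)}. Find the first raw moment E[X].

To find E[X], compute M^(1)(0):
M^(1)(t) = \frac{1}{4 \left(\frac{1}{4} - t\right)^{2}}
M^(1)(0) = 4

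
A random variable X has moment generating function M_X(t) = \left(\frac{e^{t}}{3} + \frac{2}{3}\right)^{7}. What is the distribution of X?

The MGF M(t) = \left(\frac{e^{t}}{3} + \frac{2}{3}\right)^{7} is the standard form for the Binomial distribution.
Comparing with the known MGF formula identifies: Binomial(n=7, p=1/3)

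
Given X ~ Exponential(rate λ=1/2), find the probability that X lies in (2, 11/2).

P(2 < X < 11/2) = ∫_{2}^{11/2} f(x) dx
where f(x) = \frac{e^{- \frac{x}{2}}}{2}
= - \frac{1}{e^{\frac{11}{4}}} + e^{-1}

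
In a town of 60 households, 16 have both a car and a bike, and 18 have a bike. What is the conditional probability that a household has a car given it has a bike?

P(A ∩ B) = 16/60 = 4/15
P(B) = 18/60 = 3/10
P(A|B) = P(A ∩ B) / P(B) = (4/15) / (3/10) = 8/9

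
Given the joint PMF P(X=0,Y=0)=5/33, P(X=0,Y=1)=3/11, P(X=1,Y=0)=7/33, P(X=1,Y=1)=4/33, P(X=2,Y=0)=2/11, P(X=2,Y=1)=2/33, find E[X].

First find marginal of X:
P(X=0) = 14/33
P(X=1) = 1/3
P(X=2) = 8/33
E[X] = 0 × 14/33 + 1 × 1/3 + 2 × 8/33 = 9/11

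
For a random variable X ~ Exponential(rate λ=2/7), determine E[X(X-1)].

E[X(X-1)] = E[X² - X] = E[X²] - E[X]
E[X] = \frac{7}{2}
E[X²] = Var(X) + (E[X])² = \frac{49}{4} + (\frac{7}{2})² = \frac{49}{2}
E[X(X-1)] = \frac{49}{2} - \frac{7}{2} = 21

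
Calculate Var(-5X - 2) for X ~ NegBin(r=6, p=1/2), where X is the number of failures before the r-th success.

For X ~ NegBin(r=6, p=1/2), where X is the number of failures before the r-th success:
Var(X) = 12
Var(-5X - 2) = (-5)² × Var(X) = 25 × 12 = 300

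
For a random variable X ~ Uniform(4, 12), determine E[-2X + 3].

For X ~ Uniform(4, 12):
E[X] = 8
E[-2X + 3] = -2 × E[X] + 3 = -13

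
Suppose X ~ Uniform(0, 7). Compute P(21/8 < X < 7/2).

P(21/8 < X < 7/2) = ∫_{21/8}^{7/2} f(x) dx
where f(x) = \frac{1}{7}
= \frac{1}{8}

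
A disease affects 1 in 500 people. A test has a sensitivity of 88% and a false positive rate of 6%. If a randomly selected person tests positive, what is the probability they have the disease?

Let D = the rare event, + = positive/flagged.
P(D) = 1/500
P(+|D) = 88/100 = 22/25
P(+|D') = 6/100 = 3/50
P(+) = P(+|D)P(D) + P(+|D')P(D')
     = \frac{22}{25} × \frac{1}{500} + \frac{3}{50} × \frac{499}{500}
     = \frac{1541}{25000}
P(D|+) = P(+|D)P(D)/P(+) = \frac{44}{1541}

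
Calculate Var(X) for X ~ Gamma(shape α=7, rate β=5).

For X ~ Gamma(shape α=7, rate β=5):
Var(X) = \frac{7}{25}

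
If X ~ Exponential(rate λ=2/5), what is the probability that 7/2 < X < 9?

P(7/2 < X < 9) = ∫_{7/2}^{9} f(x) dx
where f(x) = \frac{2 e^{- \frac{2 x}{5}}}{5}
= - \frac{1 - e^{\frac{11}{5}}}{e^{\frac{18}{5}}}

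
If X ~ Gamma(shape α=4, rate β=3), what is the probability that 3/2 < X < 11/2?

P(3/2 < X < 11/2) = ∫_{3/2}^{11/2} f(x) dx
where f(x) = \frac{27 x^{3} e^{- 3 x}}{2}
= \frac{-14437 + 493 e^{12}}{16 e^{\frac{33}{2}}}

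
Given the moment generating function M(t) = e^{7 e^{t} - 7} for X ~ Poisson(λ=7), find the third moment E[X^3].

To find E[X^3], compute M^(3)(0):
M^(1)(t) = 7 e^{t} e^{7 e^{t} - 7}
M^(2)(t) = 49 e^{2 t} e^{7 e^{t} - 7} + 7 e^{t} e^{7 e^{t} - 7}
M^(3)(t) = 343 e^{3 t} e^{7 e^{t} - 7} + 147 e^{2 t} e^{7 e^{t} - 7} + 7 e^{t} e^{7 e^{t} - 7}
M^(3)(0) = 497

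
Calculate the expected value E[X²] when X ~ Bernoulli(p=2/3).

Using the identity E[X²] = Var(X) + (E[X])²:
E[X] = \frac{2}{3}
Var(X) = \frac{2}{9}
E[X²] = \frac{2}{9} + (\frac{2}{3})²
= \frac{2}{3}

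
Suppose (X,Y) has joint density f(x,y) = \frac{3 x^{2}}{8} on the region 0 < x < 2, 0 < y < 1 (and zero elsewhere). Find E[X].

f_X(x) = ∫_0^1 \frac{3 x^{2}}{8} dy = \frac{3 x^{2}}{8}
E[X] = ∫_0^2 x × (\frac{3 x^{2}}{8}) dx = \frac{3}{2}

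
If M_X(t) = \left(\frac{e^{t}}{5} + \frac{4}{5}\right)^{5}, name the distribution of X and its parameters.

The MGF M(t) = \left(\frac{e^{t}}{5} + \frac{4}{5}\right)^{5} is the standard form for the Binomial distribution.
Comparing with the known MGF formula identifies: Binomial(n=5, p=1/5)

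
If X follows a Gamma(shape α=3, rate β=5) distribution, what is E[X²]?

Using the identity E[X²] = Var(X) + (E[X])²:
E[X] = \frac{3}{5}
Var(X) = \frac{3}{25}
E[X²] = \frac{3}{25} + (\frac{3}{5})²
= \frac{12}{25}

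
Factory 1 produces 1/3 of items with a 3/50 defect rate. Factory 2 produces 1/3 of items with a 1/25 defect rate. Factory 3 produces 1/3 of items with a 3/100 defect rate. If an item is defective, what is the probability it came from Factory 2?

Using Bayes' theorem:
P(F1) = 1/3, P(D|F1) = 3/50
P(F2) = 1/3, P(D|F2) = 1/25
P(F3) = 1/3, P(D|F3) = 3/100
P(D) = P(D|F1)P(F1) + P(D|F2)P(F2) + P(D|F3)P(F3)
     = \frac{13}{300}
P(F2|D) = P(D|F2)P(F2) / P(D)
= \frac{4}{13}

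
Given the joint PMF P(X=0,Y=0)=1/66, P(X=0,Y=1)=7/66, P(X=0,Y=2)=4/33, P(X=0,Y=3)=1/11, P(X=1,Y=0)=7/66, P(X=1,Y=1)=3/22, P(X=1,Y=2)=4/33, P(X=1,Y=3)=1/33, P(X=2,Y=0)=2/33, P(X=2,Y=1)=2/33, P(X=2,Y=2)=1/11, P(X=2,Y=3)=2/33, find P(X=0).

P(X=0) = P(X=0,Y=0) + P(X=0,Y=1) + P(X=0,Y=2) + P(X=0,Y=3)
= 1/66 + 7/66 + 4/33 + 1/11
= 1/3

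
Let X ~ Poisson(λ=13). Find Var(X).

For X ~ Poisson(λ=13):
Var(X) = 13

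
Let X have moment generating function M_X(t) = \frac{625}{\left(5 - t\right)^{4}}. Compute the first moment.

To find E[X], compute M^(1)(0):
M^(1)(t) = \frac{2500}{\left(5 - t\right)^{5}}
M^(1)(0) = \frac{4}{5}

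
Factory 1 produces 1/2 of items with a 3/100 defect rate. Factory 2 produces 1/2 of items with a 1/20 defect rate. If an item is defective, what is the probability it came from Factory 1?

Using Bayes' theorem:
P(F1) = 1/2, P(D|F1) = 3/100
P(F2) = 1/2, P(D|F2) = 1/20
P(D) = P(D|F1)P(F1) + P(D|F2)P(F2)
     = \frac{1}{25}
P(F1|D) = P(D|F1)P(F1) / P(D)
= \frac{3}{8}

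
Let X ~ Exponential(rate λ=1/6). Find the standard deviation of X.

For X ~ Exponential(rate λ=1/6):
Var(X) = 36
SD(X) = √(Var(X)) = √(36) = 6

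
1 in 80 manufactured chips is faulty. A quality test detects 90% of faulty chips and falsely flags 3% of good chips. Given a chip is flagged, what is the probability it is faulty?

Let D = the rare event, + = positive/flagged.
P(D) = 1/80
P(+|D) = 90/100 = 9/10
P(+|D') = 3/100
P(+) = P(+|D)P(D) + P(+|D')P(D')
     = \frac{9}{10} × \frac{1}{80} + \frac{3}{100} × \frac{79}{80}
     = \frac{327}{8000}
P(D|+) = P(+|D)P(D)/P(+) = \frac{30}{109}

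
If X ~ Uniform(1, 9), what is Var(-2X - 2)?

For X ~ Uniform(1, 9):
Var(X) = \frac{16}{3}
Var(-2X - 2) = (-2)² × Var(X) = 4 × \frac{16}{3} = \frac{64}{3}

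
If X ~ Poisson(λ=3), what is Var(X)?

For X ~ Poisson(λ=3):
Var(X) = 3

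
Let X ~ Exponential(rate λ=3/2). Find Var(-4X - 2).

For X ~ Exponential(rate λ=3/2):
Var(X) = \frac{4}{9}
Var(-4X - 2) = (-4)² × Var(X) = 16 × \frac{4}{9} = \frac{64}{9}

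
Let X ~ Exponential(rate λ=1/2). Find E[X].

For X ~ Exponential(rate λ=1/2), the expected value is:
E[X] = 2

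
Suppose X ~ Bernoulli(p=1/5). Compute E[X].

For X ~ Bernoulli(p=1/5), the expected value is:
E[X] = \frac{1}{5}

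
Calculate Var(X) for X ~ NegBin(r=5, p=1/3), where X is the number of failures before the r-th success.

For X ~ NegBin(r=5, p=1/3), where X is the number of failures before the r-th success:
Var(X) = 30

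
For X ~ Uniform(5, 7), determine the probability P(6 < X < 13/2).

P(6 < X < 13/2) = ∫_{6}^{13/2} f(x) dx
where f(x) = \frac{1}{2}
= \frac{1}{4}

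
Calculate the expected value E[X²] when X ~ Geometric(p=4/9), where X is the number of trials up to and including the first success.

Using the identity E[X²] = Var(X) + (E[X])²:
E[X] = \frac{9}{4}
Var(X) = \frac{45}{16}
E[X²] = \frac{45}{16} + (\frac{9}{4})²
= \frac{63}{8}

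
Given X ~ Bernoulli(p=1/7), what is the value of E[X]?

For X ~ Bernoulli(p=1/7), the expected value is:
E[X] = \frac{1}{7}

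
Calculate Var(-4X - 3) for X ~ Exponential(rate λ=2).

For X ~ Exponential(rate λ=2):
Var(X) = \frac{1}{4}
Var(-4X - 3) = (-4)² × Var(X) = 16 × \frac{1}{4} = 4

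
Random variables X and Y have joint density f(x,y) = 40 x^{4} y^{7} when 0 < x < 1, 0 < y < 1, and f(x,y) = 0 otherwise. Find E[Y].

E[Y] = ∫_0^1 ∫_0^1 y × f(x,y) dx dy
= \frac{8}{9}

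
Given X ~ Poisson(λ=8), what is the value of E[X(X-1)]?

E[X(X-1)] = E[X² - X] = E[X²] - E[X]
E[X] = 8
E[X²] = Var(X) + (E[X])² = 8 + (8)² = 72
E[X(X-1)] = 72 - 8 = 64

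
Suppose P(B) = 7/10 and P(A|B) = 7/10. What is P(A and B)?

By definition, P(A|B) = P(A ∩ B) / P(B)
So P(A ∩ B) = P(A|B) × P(B)
= 7/10 × 7/10
= 49/100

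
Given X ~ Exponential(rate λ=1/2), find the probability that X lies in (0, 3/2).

P(0 < X < 3/2) = ∫_{0}^{3/2} f(x) dx
where f(x) = \frac{e^{- \frac{x}{2}}}{2}
= 1 - e^{- \frac{3}{4}}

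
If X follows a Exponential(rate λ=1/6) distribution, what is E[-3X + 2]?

For X ~ Exponential(rate λ=1/6):
E[X] = 6
E[-3X + 2] = -3 × E[X] + 2 = -16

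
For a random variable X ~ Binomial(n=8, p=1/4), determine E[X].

For X ~ Binomial(n=8, p=1/4), the expected value is:
E[X] = 2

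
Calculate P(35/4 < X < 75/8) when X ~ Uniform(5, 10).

P(35/4 < X < 75/8) = ∫_{35/4}^{75/8} f(x) dx
where f(x) = \frac{1}{5}
= \frac{1}{8}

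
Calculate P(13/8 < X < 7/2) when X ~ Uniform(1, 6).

P(13/8 < X < 7/2) = ∫_{13/8}^{7/2} f(x) dx
where f(x) = \frac{1}{5}
= \frac{3}{8}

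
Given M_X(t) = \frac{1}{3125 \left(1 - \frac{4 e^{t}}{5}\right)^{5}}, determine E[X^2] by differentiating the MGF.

To find E[X^2], compute M^(2)(0):
M^(1)(t) = \frac{4 e^{t}}{3125 \left(1 - \frac{4 e^{t}}{5}\right)^{6}}
M^(2)(t) = \frac{4 e^{t}}{3125 \left(1 - \frac{4 e^{t}}{5}\right)^{6}} + \frac{96 e^{2 t}}{15625 \left(1 - \frac{4 e^{t}}{5}\right)^{7}}
M^(2)(0) = 500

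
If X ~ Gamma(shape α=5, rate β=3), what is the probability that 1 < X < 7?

P(1 < X < 7) = ∫_{1}^{7} f(x) dx
where f(x) = \frac{81 x^{4} e^{- 3 x}}{8}
= \frac{-79115 + 131 e^{18}}{8 e^{21}}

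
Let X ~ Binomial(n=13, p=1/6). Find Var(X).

For X ~ Binomial(n=13, p=1/6):
Var(X) = \frac{65}{36}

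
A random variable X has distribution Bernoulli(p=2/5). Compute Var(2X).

For X ~ Bernoulli(p=2/5):
Var(X) = \frac{6}{25}
Var(2X) = (2)² × Var(X) = 4 × \frac{6}{25} = \frac{24}{25}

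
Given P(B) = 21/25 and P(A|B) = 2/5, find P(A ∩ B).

By definition, P(A|B) = P(A ∩ B) / P(B)
So P(A ∩ B) = P(A|B) × P(B)
= 2/5 × 21/25
= 42/125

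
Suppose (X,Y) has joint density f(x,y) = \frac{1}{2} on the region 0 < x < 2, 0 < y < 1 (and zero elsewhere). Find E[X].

f_X(x) = ∫_0^1 \frac{1}{2} dy = \frac{1}{2}
E[X] = ∫_0^2 x × (\frac{1}{2}) dx = 1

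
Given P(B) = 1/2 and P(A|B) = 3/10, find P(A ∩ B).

By definition, P(A|B) = P(A ∩ B) / P(B)
So P(A ∩ B) = P(A|B) × P(B)
= 3/10 × 1/2
= 3/20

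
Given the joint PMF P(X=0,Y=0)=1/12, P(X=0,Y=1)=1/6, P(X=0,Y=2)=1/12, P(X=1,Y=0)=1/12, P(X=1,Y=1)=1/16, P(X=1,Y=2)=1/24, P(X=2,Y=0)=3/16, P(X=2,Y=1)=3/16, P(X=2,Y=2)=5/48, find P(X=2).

P(X=2) = P(X=2,Y=0) + P(X=2,Y=1) + P(X=2,Y=2)
= 3/16 + 3/16 + 5/48
= 23/48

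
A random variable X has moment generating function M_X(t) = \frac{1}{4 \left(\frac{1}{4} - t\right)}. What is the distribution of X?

The MGF M(t) = \frac{1}{4 \left(\frac{1}{4} - t\right)} is the standard form for the Exponential distribution.
Comparing with the known MGF formula identifies: Exponential(rate λ=1/4)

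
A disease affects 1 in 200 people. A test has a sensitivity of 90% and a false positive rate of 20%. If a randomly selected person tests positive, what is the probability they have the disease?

Let D = the rare event, + = positive/flagged.
P(D) = 1/200
P(+|D) = 90/100 = 9/10
P(+|D') = 20/100 = 1/5
P(+) = P(+|D)P(D) + P(+|D')P(D')
     = \frac{9}{10} × \frac{1}{200} + \frac{1}{5} × \frac{199}{200}
     = \frac{407}{2000}
P(D|+) = P(+|D)P(D)/P(+) = \frac{9}{407}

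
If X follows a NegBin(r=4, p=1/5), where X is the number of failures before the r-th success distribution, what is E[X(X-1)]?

E[X(X-1)] = E[X² - X] = E[X²] - E[X]
E[X] = 16
E[X²] = Var(X) + (E[X])² = 80 + (16)² = 336
E[X(X-1)] = 336 - 16 = 320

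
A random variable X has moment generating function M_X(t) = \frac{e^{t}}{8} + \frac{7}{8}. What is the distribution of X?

The MGF M(t) = \frac{e^{t}}{8} + \frac{7}{8} is the standard form for the Bernoulli distribution.
Comparing with the known MGF formula identifies: Bernoulli(p=1/8)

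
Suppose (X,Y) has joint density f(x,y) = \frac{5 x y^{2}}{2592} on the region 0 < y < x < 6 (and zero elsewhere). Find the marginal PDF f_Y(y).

f_Y(y) = ∫_y^6 \frac{5 x y^{2}}{2592} dx = \frac{5 y^{2} \left(36 - y^{2}\right)}{5184}
for 0 < y < 6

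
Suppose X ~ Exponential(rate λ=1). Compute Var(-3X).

For X ~ Exponential(rate λ=1):
Var(X) = 1
Var(-3X) = (-3)² × Var(X) = 9 × 1 = 9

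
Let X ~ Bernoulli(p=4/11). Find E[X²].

Using the identity E[X²] = Var(X) + (E[X])²:
E[X] = \frac{4}{11}
Var(X) = \frac{28}{121}
E[X²] = \frac{28}{121} + (\frac{4}{11})²
= \frac{4}{11}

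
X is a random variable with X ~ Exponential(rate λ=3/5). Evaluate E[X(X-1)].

E[X(X-1)] = E[X² - X] = E[X²] - E[X]
E[X] = \frac{5}{3}
E[X²] = Var(X) + (E[X])² = \frac{25}{9} + (\frac{5}{3})² = \frac{50}{9}
E[X(X-1)] = \frac{50}{9} - \frac{5}{3} = \frac{35}{9}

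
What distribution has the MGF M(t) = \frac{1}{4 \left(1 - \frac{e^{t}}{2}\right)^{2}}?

The MGF M(t) = \frac{1}{4 \left(1 - \frac{e^{t}}{2}\right)^{2}} is the standard form for the NegativeBinomial distribution.
Comparing with the known MGF formula identifies: NegBin(r=2, p=1/2), X = failures before r-th success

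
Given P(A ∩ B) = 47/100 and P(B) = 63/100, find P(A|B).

P(A|B) = P(A ∩ B) / P(B)
= (47/100) / (63/100)
= 47/63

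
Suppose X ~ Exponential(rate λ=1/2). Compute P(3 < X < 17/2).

P(3 < X < 17/2) = ∫_{3}^{17/2} f(x) dx
where f(x) = \frac{e^{- \frac{x}{2}}}{2}
= - \frac{1}{e^{\frac{17}{4}}} + e^{- \frac{3}{2}}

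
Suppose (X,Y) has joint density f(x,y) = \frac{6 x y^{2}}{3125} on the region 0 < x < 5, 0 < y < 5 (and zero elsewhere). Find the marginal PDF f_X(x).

f_X(x) = ∫_0^5 f(x,y) dy
= ∫_0^5 \frac{6 x y^{2}}{3125} dy
= \frac{2 x}{25} for 0 < x < 5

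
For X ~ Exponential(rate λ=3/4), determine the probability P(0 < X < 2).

P(0 < X < 2) = ∫_{0}^{2} f(x) dx
where f(x) = \frac{3 e^{- \frac{3 x}{4}}}{4}
= 1 - e^{- \frac{3}{2}}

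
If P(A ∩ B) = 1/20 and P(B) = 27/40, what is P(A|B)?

P(A|B) = P(A ∩ B) / P(B)
= (1/20) / (27/40)
= 2/27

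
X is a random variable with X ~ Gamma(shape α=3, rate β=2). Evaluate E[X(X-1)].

E[X(X-1)] = E[X² - X] = E[X²] - E[X]
E[X] = \frac{3}{2}
E[X²] = Var(X) + (E[X])² = \frac{3}{4} + (\frac{3}{2})² = 3
E[X(X-1)] = 3 - \frac{3}{2} = \frac{3}{2}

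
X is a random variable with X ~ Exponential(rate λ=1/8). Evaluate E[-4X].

For X ~ Exponential(rate λ=1/8):
E[X] = 8
E[-4X] = -4 × E[X] + 0 = -32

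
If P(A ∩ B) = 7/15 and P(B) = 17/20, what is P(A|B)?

P(A|B) = P(A ∩ B) / P(B)
= (7/15) / (17/20)
= 28/51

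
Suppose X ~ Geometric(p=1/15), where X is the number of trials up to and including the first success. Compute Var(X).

For X ~ Geometric(p=1/15), where X is the number of trials up to and including the first success:
Var(X) = 210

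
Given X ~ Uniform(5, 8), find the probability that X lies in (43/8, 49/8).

P(43/8 < X < 49/8) = ∫_{43/8}^{49/8} f(x) dx
where f(x) = \frac{1}{3}
= \frac{1}{4}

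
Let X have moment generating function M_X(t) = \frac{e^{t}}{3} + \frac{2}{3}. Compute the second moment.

To find E[X^2], compute M^(2)(0):
M^(1)(t) = \frac{e^{t}}{3}
M^(2)(t) = \frac{e^{t}}{3}
M^(2)(0) = \frac{1}{3}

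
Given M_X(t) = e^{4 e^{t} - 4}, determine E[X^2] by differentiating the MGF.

To find E[X^2], compute M^(2)(0):
M^(1)(t) = 4 e^{t} e^{4 e^{t} - 4}
M^(2)(t) = 16 e^{2 t} e^{4 e^{t} - 4} + 4 e^{t} e^{4 e^{t} - 4}
M^(2)(0) = 20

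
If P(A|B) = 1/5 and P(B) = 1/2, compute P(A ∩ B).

By definition, P(A|B) = P(A ∩ B) / P(B)
So P(A ∩ B) = P(A|B) × P(B)
= 1/5 × 1/2
= 1/10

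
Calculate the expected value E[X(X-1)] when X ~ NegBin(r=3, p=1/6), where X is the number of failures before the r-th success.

E[X(X-1)] = E[X² - X] = E[X²] - E[X]
E[X] = 15
E[X²] = Var(X) + (E[X])² = 90 + (15)² = 315
E[X(X-1)] = 315 - 15 = 300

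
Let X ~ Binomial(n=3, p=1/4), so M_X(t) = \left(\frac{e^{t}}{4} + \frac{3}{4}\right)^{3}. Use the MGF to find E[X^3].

To find E[X^3], compute M^(3)(0):
M^(1)(t) = \frac{3 \left(\frac{e^{t}}{4} + \frac{3}{4}\right)^{2} e^{t}}{4}
M^(2)(t) = \frac{3 \left(\frac{e^{t}}{4} + \frac{3}{4}\right)^{2} e^{t}}{4} + \frac{3 \left(\frac{e^{t}}{4} + \frac{3}{4}\right) e^{2 t}}{8}
M^(3)(t) = \frac{3 \left(\frac{e^{t}}{4} + \frac{3}{4}\right)^{2} e^{t}}{4} + \frac{9 \left(\frac{e^{t}}{4} + \frac{3}{4}\right) e^{2 t}}{8} + \frac{3 e^{3 t}}{32}
M^(3)(0) = \frac{63}{32}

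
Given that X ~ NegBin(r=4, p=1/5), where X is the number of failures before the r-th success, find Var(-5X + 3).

For X ~ NegBin(r=4, p=1/5), where X is the number of failures before the r-th success:
Var(X) = 80
Var(-5X + 3) = (-5)² × Var(X) = 25 × 80 = 2000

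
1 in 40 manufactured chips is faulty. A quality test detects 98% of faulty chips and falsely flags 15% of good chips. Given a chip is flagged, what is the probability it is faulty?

Let D = the rare event, + = positive/flagged.
P(D) = 1/40
P(+|D) = 98/100 = 49/50
P(+|D') = 15/100 = 3/20
P(+) = P(+|D)P(D) + P(+|D')P(D')
     = \frac{49}{50} × \frac{1}{40} + \frac{3}{20} × \frac{39}{40}
     = \frac{683}{4000}
P(D|+) = P(+|D)P(D)/P(+) = \frac{98}{683}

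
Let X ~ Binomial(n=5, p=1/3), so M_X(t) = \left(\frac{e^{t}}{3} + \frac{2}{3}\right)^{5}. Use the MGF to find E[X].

To find E[X], compute M^(1)(0):
M^(1)(t) = \frac{5 \left(\frac{e^{t}}{3} + \frac{2}{3}\right)^{4} e^{t}}{3}
M^(1)(0) = \frac{5}{3}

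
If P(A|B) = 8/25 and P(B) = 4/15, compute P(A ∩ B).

By definition, P(A|B) = P(A ∩ B) / P(B)
So P(A ∩ B) = P(A|B) × P(B)
= 8/25 × 4/15
= 32/375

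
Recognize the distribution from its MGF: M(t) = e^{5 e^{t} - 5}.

The MGF M(t) = e^{5 e^{t} - 5} is the standard form for the Poisson distribution.
Comparing with the known MGF formula identifies: Poisson(λ=5)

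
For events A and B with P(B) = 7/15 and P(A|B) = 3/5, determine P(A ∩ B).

By definition, P(A|B) = P(A ∩ B) / P(B)
So P(A ∩ B) = P(A|B) × P(B)
= 3/5 × 7/15
= 7/25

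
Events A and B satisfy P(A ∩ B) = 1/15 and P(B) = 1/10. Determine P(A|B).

P(A|B) = P(A ∩ B) / P(B)
= (1/15) / (1/10)
= 2/3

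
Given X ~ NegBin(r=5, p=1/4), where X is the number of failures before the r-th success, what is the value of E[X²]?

Using the identity E[X²] = Var(X) + (E[X])²:
E[X] = 15
Var(X) = 60
E[X²] = 60 + (15)²
= 285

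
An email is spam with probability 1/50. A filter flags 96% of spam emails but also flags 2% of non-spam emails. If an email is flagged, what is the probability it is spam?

Let D = the rare event, + = positive/flagged.
P(D) = 1/50
P(+|D) = 96/100 = 24/25
P(+|D') = 2/100 = 1/50
P(+) = P(+|D)P(D) + P(+|D')P(D')
     = \frac{24}{25} × \frac{1}{50} + \frac{1}{50} × \frac{49}{50}
     = \frac{97}{2500}
P(D|+) = P(+|D)P(D)/P(+) = \frac{48}{97}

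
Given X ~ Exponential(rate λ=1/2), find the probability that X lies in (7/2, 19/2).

P(7/2 < X < 19/2) = ∫_{7/2}^{19/2} f(x) dx
where f(x) = \frac{e^{- \frac{x}{2}}}{2}
= - \frac{1 - e^{3}}{e^{\frac{19}{4}}}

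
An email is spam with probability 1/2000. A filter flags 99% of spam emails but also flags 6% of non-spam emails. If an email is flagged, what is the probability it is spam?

Let D = the rare event, + = positive/flagged.
P(D) = 1/2000
P(+|D) = 99/100
P(+|D') = 6/100 = 3/50
P(+) = P(+|D)P(D) + P(+|D')P(D')
     = \frac{99}{100} × \frac{1}{2000} + \frac{3}{50} × \frac{1999}{2000}
     = \frac{12093}{200000}
P(D|+) = P(+|D)P(D)/P(+) = \frac{33}{4031}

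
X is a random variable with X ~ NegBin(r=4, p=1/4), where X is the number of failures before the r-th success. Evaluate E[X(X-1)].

E[X(X-1)] = E[X² - X] = E[X²] - E[X]
E[X] = 12
E[X²] = Var(X) + (E[X])² = 48 + (12)² = 192
E[X(X-1)] = 192 - 12 = 180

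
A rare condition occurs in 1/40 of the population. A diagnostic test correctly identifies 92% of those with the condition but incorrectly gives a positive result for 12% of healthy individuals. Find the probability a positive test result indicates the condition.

Let D = the rare event, + = positive/flagged.
P(D) = 1/40
P(+|D) = 92/100 = 23/25
P(+|D') = 12/100 = 3/25
P(+) = P(+|D)P(D) + P(+|D')P(D')
     = \frac{23}{25} × \frac{1}{40} + \frac{3}{25} × \frac{39}{40}
     = \frac{7}{50}
P(D|+) = P(+|D)P(D)/P(+) = \frac{23}{140}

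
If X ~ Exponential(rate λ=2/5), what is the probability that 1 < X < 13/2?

P(1 < X < 13/2) = ∫_{1}^{13/2} f(x) dx
where f(x) = \frac{2 e^{- \frac{2 x}{5}}}{5}
= - \frac{1 - e^{\frac{11}{5}}}{e^{\frac{13}{5}}}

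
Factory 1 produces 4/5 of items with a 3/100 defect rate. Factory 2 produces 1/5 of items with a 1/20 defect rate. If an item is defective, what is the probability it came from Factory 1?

Using Bayes' theorem:
P(F1) = 4/5, P(D|F1) = 3/100
P(F2) = 1/5, P(D|F2) = 1/20
P(D) = P(D|F1)P(F1) + P(D|F2)P(F2)
     = \frac{17}{500}
P(F1|D) = P(D|F1)P(F1) / P(D)
= \frac{12}{17}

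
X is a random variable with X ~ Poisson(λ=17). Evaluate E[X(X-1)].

E[X(X-1)] = E[X² - X] = E[X²] - E[X]
E[X] = 17
E[X²] = Var(X) + (E[X])² = 17 + (17)² = 306
E[X(X-1)] = 306 - 17 = 289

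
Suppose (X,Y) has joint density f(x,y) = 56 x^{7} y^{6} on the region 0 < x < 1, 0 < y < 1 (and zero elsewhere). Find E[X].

E[X] = ∫_0^1 ∫_0^1 x × f(x,y) dy dx
= ∫_0^1 ∫_0^1 x × (56 x^{7} y^{6}) dy dx
= \frac{8}{9}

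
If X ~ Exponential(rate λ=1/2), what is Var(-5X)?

For X ~ Exponential(rate λ=1/2):
Var(X) = 4
Var(-5X) = (-5)² × Var(X) = 25 × 4 = 100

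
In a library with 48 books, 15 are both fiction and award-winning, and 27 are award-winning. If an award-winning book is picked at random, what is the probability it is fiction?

P(A ∩ B) = 15/48 = 5/16
P(B) = 27/48 = 9/16
P(A|B) = P(A ∩ B) / P(B) = (5/16) / (9/16) = 5/9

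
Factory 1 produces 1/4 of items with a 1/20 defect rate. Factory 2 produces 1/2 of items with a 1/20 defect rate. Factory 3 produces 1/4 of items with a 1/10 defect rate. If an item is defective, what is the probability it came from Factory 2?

Using Bayes' theorem:
P(F1) = 1/4, P(D|F1) = 1/20
P(F2) = 1/2, P(D|F2) = 1/20
P(F3) = 1/4, P(D|F3) = 1/10
P(D) = P(D|F1)P(F1) + P(D|F2)P(F2) + P(D|F3)P(F3)
     = \frac{1}{16}
P(F2|D) = P(D|F2)P(F2) / P(D)
= \frac{2}{5}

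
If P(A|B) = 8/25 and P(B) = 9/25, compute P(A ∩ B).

By definition, P(A|B) = P(A ∩ B) / P(B)
So P(A ∩ B) = P(A|B) × P(B)
= 8/25 × 9/25
= 72/625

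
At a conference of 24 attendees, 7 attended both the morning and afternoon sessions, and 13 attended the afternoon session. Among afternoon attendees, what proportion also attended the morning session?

P(A ∩ B) = 7/24
P(B) = 13/24
P(A|B) = P(A ∩ B) / P(B) = (7/24) / (13/24) = 7/13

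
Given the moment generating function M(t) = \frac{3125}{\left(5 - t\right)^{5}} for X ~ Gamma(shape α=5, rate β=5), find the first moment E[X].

To find E[X], compute M^(1)(0):
M^(1)(t) = \frac{15625}{\left(5 - t\right)^{6}}
M^(1)(0) = 1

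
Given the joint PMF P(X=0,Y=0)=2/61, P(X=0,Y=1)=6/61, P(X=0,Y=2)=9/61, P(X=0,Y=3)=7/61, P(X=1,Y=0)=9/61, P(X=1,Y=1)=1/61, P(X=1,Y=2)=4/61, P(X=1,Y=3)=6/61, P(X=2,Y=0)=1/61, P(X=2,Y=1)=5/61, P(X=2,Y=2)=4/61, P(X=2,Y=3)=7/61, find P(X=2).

P(X=2) = P(X=2,Y=0) + P(X=2,Y=1) + P(X=2,Y=2) + P(X=2,Y=3)
= 1/61 + 5/61 + 4/61 + 7/61
= 17/61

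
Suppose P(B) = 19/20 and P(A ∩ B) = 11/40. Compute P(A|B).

P(A|B) = P(A ∩ B) / P(B)
= (11/40) / (19/20)
= 11/38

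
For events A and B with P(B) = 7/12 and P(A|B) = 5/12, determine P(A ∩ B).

By definition, P(A|B) = P(A ∩ B) / P(B)
So P(A ∩ B) = P(A|B) × P(B)
= 5/12 × 7/12
= 35/144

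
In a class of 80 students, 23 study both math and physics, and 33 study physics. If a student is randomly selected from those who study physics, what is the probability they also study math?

P(A ∩ B) = 23/80
P(B) = 33/80
P(A|B) = P(A ∩ B) / P(B) = (23/80) / (33/80) = 23/33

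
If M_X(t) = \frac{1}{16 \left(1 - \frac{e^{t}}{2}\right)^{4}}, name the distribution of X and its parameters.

The MGF M(t) = \frac{1}{16 \left(1 - \frac{e^{t}}{2}\right)^{4}} is the standard form for the NegativeBinomial distribution.
Comparing with the known MGF formula identifies: NegBin(r=4, p=1/2), X = failures before r-th success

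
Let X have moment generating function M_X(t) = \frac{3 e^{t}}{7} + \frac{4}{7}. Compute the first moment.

To find E[X], compute M^(1)(0):
M^(1)(t) = \frac{3 e^{t}}{7}
M^(1)(0) = \frac{3}{7}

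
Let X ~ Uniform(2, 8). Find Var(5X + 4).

For X ~ Uniform(2, 8):
Var(X) = 3
Var(5X + 4) = (5)² × Var(X) = 25 × 3 = 75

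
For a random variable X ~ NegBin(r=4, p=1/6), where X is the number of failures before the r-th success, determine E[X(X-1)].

E[X(X-1)] = E[X² - X] = E[X²] - E[X]
E[X] = 20
E[X²] = Var(X) + (E[X])² = 120 + (20)² = 520
E[X(X-1)] = 520 - 20 = 500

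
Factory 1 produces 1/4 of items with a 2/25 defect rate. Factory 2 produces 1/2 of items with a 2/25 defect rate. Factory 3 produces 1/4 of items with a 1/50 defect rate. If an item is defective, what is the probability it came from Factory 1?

Using Bayes' theorem:
P(F1) = 1/4, P(D|F1) = 2/25
P(F2) = 1/2, P(D|F2) = 2/25
P(F3) = 1/4, P(D|F3) = 1/50
P(D) = P(D|F1)P(F1) + P(D|F2)P(F2) + P(D|F3)P(F3)
     = \frac{13}{200}
P(F1|D) = P(D|F1)P(F1) / P(D)
= \frac{4}{13}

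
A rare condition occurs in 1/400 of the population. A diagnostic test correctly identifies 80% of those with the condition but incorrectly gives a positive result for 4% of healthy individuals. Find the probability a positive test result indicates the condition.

Let D = the rare event, + = positive/flagged.
P(D) = 1/400
P(+|D) = 80/100 = 4/5
P(+|D') = 4/100 = 1/25
P(+) = P(+|D)P(D) + P(+|D')P(D')
     = \frac{4}{5} × \frac{1}{400} + \frac{1}{25} × \frac{399}{400}
     = \frac{419}{10000}
P(D|+) = P(+|D)P(D)/P(+) = \frac{20}{419}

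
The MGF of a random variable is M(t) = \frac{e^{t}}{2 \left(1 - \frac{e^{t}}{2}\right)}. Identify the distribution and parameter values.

The MGF M(t) = \frac{e^{t}}{2 \left(1 - \frac{e^{t}}{2}\right)} is the standard form for the Geometric distribution.
Comparing with the known MGF formula identifies: Geometric(p=1/2), X = trial number of first success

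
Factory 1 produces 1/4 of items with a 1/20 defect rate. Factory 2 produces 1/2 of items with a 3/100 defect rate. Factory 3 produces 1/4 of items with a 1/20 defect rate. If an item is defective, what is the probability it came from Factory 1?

Using Bayes' theorem:
P(F1) = 1/4, P(D|F1) = 1/20
P(F2) = 1/2, P(D|F2) = 3/100
P(F3) = 1/4, P(D|F3) = 1/20
P(D) = P(D|F1)P(F1) + P(D|F2)P(F2) + P(D|F3)P(F3)
     = \frac{1}{25}
P(F1|D) = P(D|F1)P(F1) / P(D)
= \frac{5}{16}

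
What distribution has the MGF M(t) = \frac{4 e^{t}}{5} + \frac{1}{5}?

The MGF M(t) = \frac{4 e^{t}}{5} + \frac{1}{5} is the standard form for the Bernoulli distribution.
Comparing with the known MGF formula identifies: Bernoulli(p=4/5)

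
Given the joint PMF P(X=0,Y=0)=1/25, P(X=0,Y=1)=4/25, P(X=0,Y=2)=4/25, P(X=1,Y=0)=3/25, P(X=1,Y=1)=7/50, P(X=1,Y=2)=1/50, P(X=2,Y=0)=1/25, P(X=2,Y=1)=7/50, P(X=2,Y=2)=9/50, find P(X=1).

P(X=1) = P(X=1,Y=0) + P(X=1,Y=1) + P(X=1,Y=2)
= 3/25 + 7/50 + 1/50
= 7/25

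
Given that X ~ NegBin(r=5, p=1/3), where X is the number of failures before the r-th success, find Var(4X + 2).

For X ~ NegBin(r=5, p=1/3), where X is the number of failures before the r-th success:
Var(X) = 30
Var(4X + 2) = (4)² × Var(X) = 16 × 30 = 480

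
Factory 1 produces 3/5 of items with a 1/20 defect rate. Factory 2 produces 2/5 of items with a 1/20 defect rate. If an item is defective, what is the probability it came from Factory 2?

Using Bayes' theorem:
P(F1) = 3/5, P(D|F1) = 1/20
P(F2) = 2/5, P(D|F2) = 1/20
P(D) = P(D|F1)P(F1) + P(D|F2)P(F2)
     = \frac{1}{20}
P(F2|D) = P(D|F2)P(F2) / P(D)
= \frac{2}{5}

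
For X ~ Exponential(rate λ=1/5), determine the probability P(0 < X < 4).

P(0 < X < 4) = ∫_{0}^{4} f(x) dx
where f(x) = \frac{e^{- \frac{x}{5}}}{5}
= 1 - e^{- \frac{4}{5}}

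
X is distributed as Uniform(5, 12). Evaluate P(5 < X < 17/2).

P(5 < X < 17/2) = ∫_{5}^{17/2} f(x) dx
where f(x) = \frac{1}{7}
= \frac{1}{2}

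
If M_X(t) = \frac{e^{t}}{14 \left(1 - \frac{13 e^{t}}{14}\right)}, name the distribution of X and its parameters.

The MGF M(t) = \frac{e^{t}}{14 \left(1 - \frac{13 e^{t}}{14}\right)} is the standard form for the Geometric distribution.
Comparing with the known MGF formula identifies: Geometric(p=1/14), X = trial number of first success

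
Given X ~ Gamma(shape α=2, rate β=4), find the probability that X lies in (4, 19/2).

P(4 < X < 19/2) = ∫_{4}^{19/2} f(x) dx
where f(x) = 16 x e^{- 4 x}
= \frac{-39 + 17 e^{22}}{e^{38}}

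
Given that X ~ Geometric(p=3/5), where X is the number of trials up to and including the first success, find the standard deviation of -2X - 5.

For X ~ Geometric(p=3/5), where X is the number of trials up to and including the first success:
Var(X) = \frac{10}{9}
SD(X) = √(Var(X)) = √(\frac{10}{9}) = \frac{\sqrt{10}}{3}
SD(-2X - 5) = |-2| × SD(X) = 2 × \frac{\sqrt{10}}{3} = \frac{2 \sqrt{10}}{3}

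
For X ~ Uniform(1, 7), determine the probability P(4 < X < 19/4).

P(4 < X < 19/4) = ∫_{4}^{19/4} f(x) dx
where f(x) = \frac{1}{6}
= \frac{1}{8}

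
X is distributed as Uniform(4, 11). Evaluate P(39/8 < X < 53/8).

P(39/8 < X < 53/8) = ∫_{39/8}^{53/8} f(x) dx
where f(x) = \frac{1}{7}
= \frac{1}{4}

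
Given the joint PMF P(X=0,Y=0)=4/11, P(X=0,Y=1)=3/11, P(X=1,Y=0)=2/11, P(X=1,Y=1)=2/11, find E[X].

First find marginal of X:
P(X=0) = 7/11
P(X=1) = 4/11
E[X] = 0 × 7/11 + 1 × 4/11 = 4/11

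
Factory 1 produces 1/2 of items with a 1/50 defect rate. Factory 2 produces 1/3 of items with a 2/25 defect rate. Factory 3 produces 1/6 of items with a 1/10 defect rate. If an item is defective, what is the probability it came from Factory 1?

Using Bayes' theorem:
P(F1) = 1/2, P(D|F1) = 1/50
P(F2) = 1/3, P(D|F2) = 2/25
P(F3) = 1/6, P(D|F3) = 1/10
P(D) = P(D|F1)P(F1) + P(D|F2)P(F2) + P(D|F3)P(F3)
     = \frac{4}{75}
P(F1|D) = P(D|F1)P(F1) / P(D)
= \frac{3}{16}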